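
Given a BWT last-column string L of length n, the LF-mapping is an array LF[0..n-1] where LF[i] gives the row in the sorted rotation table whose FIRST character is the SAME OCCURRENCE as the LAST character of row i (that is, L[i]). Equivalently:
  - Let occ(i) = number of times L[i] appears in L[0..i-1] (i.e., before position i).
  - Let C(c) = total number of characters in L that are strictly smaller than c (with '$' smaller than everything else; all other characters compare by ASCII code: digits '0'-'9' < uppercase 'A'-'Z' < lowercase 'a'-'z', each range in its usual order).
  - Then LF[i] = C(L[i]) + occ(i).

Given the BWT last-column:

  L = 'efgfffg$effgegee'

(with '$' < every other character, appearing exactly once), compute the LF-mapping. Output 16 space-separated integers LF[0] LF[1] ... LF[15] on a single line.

Answer: 1 6 12 7 8 9 13 0 2 10 11 14 3 15 4 5

Derivation:
Char counts: '$':1, 'e':5, 'f':6, 'g':4
C (first-col start): C('$')=0, C('e')=1, C('f')=6, C('g')=12
L[0]='e': occ=0, LF[0]=C('e')+0=1+0=1
L[1]='f': occ=0, LF[1]=C('f')+0=6+0=6
L[2]='g': occ=0, LF[2]=C('g')+0=12+0=12
L[3]='f': occ=1, LF[3]=C('f')+1=6+1=7
L[4]='f': occ=2, LF[4]=C('f')+2=6+2=8
L[5]='f': occ=3, LF[5]=C('f')+3=6+3=9
L[6]='g': occ=1, LF[6]=C('g')+1=12+1=13
L[7]='$': occ=0, LF[7]=C('$')+0=0+0=0
L[8]='e': occ=1, LF[8]=C('e')+1=1+1=2
L[9]='f': occ=4, LF[9]=C('f')+4=6+4=10
L[10]='f': occ=5, LF[10]=C('f')+5=6+5=11
L[11]='g': occ=2, LF[11]=C('g')+2=12+2=14
L[12]='e': occ=2, LF[12]=C('e')+2=1+2=3
L[13]='g': occ=3, LF[13]=C('g')+3=12+3=15
L[14]='e': occ=3, LF[14]=C('e')+3=1+3=4
L[15]='e': occ=4, LF[15]=C('e')+4=1+4=5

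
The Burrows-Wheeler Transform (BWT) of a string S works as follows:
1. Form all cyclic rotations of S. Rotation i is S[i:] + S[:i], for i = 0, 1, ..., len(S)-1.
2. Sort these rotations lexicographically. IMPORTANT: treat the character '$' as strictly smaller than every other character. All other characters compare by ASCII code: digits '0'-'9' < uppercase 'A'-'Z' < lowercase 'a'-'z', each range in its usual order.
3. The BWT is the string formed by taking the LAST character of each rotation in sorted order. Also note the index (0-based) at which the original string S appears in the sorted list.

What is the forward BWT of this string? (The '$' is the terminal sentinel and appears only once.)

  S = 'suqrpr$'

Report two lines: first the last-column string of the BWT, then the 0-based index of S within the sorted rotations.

Answer: rrupq$s
5

Derivation:
All 7 rotations (rotation i = S[i:]+S[:i]):
  rot[0] = suqrpr$
  rot[1] = uqrpr$s
  rot[2] = qrpr$su
  rot[3] = rpr$suq
  rot[4] = pr$suqr
  rot[5] = r$suqrp
  rot[6] = $suqrpr
Sorted (with $ < everything):
  sorted[0] = $suqrpr  (last char: 'r')
  sorted[1] = pr$suqr  (last char: 'r')
  sorted[2] = qrpr$su  (last char: 'u')
  sorted[3] = r$suqrp  (last char: 'p')
  sorted[4] = rpr$suq  (last char: 'q')
  sorted[5] = suqrpr$  (last char: '$')
  sorted[6] = uqrpr$s  (last char: 's')
Last column: rrupq$s
Original string S is at sorted index 5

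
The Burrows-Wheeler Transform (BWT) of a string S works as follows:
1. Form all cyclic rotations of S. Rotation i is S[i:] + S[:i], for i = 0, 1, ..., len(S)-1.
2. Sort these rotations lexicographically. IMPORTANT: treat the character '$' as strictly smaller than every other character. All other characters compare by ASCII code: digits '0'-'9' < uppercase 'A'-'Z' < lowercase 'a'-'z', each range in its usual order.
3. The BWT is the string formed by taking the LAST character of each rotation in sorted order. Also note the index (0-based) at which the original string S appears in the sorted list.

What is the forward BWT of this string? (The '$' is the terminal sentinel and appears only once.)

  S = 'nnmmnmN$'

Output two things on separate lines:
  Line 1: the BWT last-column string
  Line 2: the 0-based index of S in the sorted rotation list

Answer: Nmnnmmn$
7

Derivation:
All 8 rotations (rotation i = S[i:]+S[:i]):
  rot[0] = nnmmnmN$
  rot[1] = nmmnmN$n
  rot[2] = mmnmN$nn
  rot[3] = mnmN$nnm
  rot[4] = nmN$nnmm
  rot[5] = mN$nnmmn
  rot[6] = N$nnmmnm
  rot[7] = $nnmmnmN
Sorted (with $ < everything):
  sorted[0] = $nnmmnmN  (last char: 'N')
  sorted[1] = N$nnmmnm  (last char: 'm')
  sorted[2] = mN$nnmmn  (last char: 'n')
  sorted[3] = mmnmN$nn  (last char: 'n')
  sorted[4] = mnmN$nnm  (last char: 'm')
  sorted[5] = nmN$nnmm  (last char: 'm')
  sorted[6] = nmmnmN$n  (last char: 'n')
  sorted[7] = nnmmnmN$  (last char: '$')
Last column: Nmnnmmn$
Original string S is at sorted index 7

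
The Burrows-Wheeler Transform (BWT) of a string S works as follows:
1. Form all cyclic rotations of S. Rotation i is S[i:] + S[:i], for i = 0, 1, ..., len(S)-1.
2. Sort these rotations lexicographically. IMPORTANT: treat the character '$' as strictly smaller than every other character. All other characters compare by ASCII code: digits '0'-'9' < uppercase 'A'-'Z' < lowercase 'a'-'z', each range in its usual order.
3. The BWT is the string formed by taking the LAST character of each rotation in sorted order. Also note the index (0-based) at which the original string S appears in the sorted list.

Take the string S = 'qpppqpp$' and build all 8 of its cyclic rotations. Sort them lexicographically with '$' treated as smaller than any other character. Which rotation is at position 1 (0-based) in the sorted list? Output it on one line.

Answer: p$qpppqp

Derivation:
All 8 rotations (rotation i = S[i:]+S[:i]):
  rot[0] = qpppqpp$
  rot[1] = pppqpp$q
  rot[2] = ppqpp$qp
  rot[3] = pqpp$qpp
  rot[4] = qpp$qppp
  rot[5] = pp$qpppq
  rot[6] = p$qpppqp
  rot[7] = $qpppqpp
Sorted (with $ < everything):
  sorted[0] = $qpppqpp
  sorted[1] = p$qpppqp
  sorted[2] = pp$qpppq
  sorted[3] = pppqpp$q
  sorted[4] = ppqpp$qp
  sorted[5] = pqpp$qpp
  sorted[6] = qpp$qppp
  sorted[7] = qpppqpp$
sorted[1] = p$qpppqp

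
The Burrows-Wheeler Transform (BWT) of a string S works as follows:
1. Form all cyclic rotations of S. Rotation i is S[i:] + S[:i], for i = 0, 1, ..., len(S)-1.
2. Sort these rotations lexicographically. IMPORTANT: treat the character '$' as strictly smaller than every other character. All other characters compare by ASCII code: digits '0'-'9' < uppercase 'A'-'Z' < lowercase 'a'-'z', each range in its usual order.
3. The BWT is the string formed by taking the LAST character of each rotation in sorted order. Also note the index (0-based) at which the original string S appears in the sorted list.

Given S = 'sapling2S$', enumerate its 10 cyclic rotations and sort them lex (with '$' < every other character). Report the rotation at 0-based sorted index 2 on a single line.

Answer: S$sapling2

Derivation:
All 10 rotations (rotation i = S[i:]+S[:i]):
  rot[0] = sapling2S$
  rot[1] = apling2S$s
  rot[2] = pling2S$sa
  rot[3] = ling2S$sap
  rot[4] = ing2S$sapl
  rot[5] = ng2S$sapli
  rot[6] = g2S$saplin
  rot[7] = 2S$sapling
  rot[8] = S$sapling2
  rot[9] = $sapling2S
Sorted (with $ < everything):
  sorted[0] = $sapling2S
  sorted[1] = 2S$sapling
  sorted[2] = S$sapling2
  sorted[3] = apling2S$s
  sorted[4] = g2S$saplin
  sorted[5] = ing2S$sapl
  sorted[6] = ling2S$sap
  sorted[7] = ng2S$sapli
  sorted[8] = pling2S$sa
  sorted[9] = sapling2S$
sorted[2] = S$sapling2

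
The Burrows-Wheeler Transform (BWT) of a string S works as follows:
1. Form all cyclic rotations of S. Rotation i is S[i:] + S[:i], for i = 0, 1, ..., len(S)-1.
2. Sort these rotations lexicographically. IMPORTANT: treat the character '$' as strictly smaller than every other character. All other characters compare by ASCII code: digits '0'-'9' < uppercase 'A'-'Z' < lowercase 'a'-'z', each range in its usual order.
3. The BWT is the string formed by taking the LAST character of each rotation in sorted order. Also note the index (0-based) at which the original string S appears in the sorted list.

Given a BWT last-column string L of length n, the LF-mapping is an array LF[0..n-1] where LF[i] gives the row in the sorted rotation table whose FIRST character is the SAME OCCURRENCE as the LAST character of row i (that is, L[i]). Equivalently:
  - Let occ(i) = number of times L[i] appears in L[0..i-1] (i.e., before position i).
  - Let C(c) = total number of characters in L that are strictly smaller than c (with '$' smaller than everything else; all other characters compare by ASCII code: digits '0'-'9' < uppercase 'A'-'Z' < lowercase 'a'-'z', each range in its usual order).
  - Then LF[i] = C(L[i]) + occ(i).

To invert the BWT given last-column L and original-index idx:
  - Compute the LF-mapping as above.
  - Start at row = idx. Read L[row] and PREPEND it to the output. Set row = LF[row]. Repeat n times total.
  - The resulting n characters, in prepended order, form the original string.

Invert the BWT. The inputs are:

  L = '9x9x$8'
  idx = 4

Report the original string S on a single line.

LF mapping: 2 4 3 5 0 1
Walk LF starting at row 4, prepending L[row]:
  step 1: row=4, L[4]='$', prepend. Next row=LF[4]=0
  step 2: row=0, L[0]='9', prepend. Next row=LF[0]=2
  step 3: row=2, L[2]='9', prepend. Next row=LF[2]=3
  step 4: row=3, L[3]='x', prepend. Next row=LF[3]=5
  step 5: row=5, L[5]='8', prepend. Next row=LF[5]=1
  step 6: row=1, L[1]='x', prepend. Next row=LF[1]=4
Reversed output: x8x99$

Answer: x8x99$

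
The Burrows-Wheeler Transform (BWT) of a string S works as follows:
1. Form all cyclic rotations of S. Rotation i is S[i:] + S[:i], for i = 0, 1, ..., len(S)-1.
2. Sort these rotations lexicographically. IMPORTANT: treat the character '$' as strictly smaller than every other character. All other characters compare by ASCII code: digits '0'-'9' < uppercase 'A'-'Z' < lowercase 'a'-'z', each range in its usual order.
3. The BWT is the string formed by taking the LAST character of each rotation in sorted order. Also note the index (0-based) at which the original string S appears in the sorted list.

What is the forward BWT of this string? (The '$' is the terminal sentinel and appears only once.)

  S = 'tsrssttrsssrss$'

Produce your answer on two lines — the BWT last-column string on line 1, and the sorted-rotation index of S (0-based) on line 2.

Answer: sstssstrsrrst$s
13

Derivation:
All 15 rotations (rotation i = S[i:]+S[:i]):
  rot[0] = tsrssttrsssrss$
  rot[1] = srssttrsssrss$t
  rot[2] = rssttrsssrss$ts
  rot[3] = ssttrsssrss$tsr
  rot[4] = sttrsssrss$tsrs
  rot[5] = ttrsssrss$tsrss
  rot[6] = trsssrss$tsrsst
  rot[7] = rsssrss$tsrsstt
  rot[8] = sssrss$tsrssttr
  rot[9] = ssrss$tsrssttrs
  rot[10] = srss$tsrssttrss
  rot[11] = rss$tsrssttrsss
  rot[12] = ss$tsrssttrsssr
  rot[13] = s$tsrssttrsssrs
  rot[14] = $tsrssttrsssrss
Sorted (with $ < everything):
  sorted[0] = $tsrssttrsssrss  (last char: 's')
  sorted[1] = rss$tsrssttrsss  (last char: 's')
  sorted[2] = rsssrss$tsrsstt  (last char: 't')
  sorted[3] = rssttrsssrss$ts  (last char: 's')
  sorted[4] = s$tsrssttrsssrs  (last char: 's')
  sorted[5] = srss$tsrssttrss  (last char: 's')
  sorted[6] = srssttrsssrss$t  (last char: 't')
  sorted[7] = ss$tsrssttrsssr  (last char: 'r')
  sorted[8] = ssrss$tsrssttrs  (last char: 's')
  sorted[9] = sssrss$tsrssttr  (last char: 'r')
  sorted[10] = ssttrsssrss$tsr  (last char: 'r')
  sorted[11] = sttrsssrss$tsrs  (last char: 's')
  sorted[12] = trsssrss$tsrsst  (last char: 't')
  sorted[13] = tsrssttrsssrss$  (last char: '$')
  sorted[14] = ttrsssrss$tsrss  (last char: 's')
Last column: sstssstrsrrst$s
Original string S is at sorted index 13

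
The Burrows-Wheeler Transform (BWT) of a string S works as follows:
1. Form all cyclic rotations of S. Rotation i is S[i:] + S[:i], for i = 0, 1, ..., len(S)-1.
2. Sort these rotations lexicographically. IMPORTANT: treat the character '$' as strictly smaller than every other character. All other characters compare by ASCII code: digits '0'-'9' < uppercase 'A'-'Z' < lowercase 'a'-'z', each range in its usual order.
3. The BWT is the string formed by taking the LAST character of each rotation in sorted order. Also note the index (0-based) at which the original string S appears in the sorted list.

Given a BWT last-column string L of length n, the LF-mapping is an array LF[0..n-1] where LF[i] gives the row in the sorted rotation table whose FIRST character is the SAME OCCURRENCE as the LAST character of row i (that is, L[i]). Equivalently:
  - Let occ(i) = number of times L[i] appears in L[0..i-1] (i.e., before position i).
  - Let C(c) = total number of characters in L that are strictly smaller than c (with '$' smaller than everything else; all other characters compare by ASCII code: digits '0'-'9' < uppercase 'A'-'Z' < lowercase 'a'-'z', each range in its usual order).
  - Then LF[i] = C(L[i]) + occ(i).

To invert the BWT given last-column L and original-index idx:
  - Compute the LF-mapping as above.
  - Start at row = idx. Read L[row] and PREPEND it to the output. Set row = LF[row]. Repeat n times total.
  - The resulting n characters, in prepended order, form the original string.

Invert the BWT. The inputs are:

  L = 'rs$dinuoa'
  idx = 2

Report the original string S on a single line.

LF mapping: 6 7 0 2 3 4 8 5 1
Walk LF starting at row 2, prepending L[row]:
  step 1: row=2, L[2]='$', prepend. Next row=LF[2]=0
  step 2: row=0, L[0]='r', prepend. Next row=LF[0]=6
  step 3: row=6, L[6]='u', prepend. Next row=LF[6]=8
  step 4: row=8, L[8]='a', prepend. Next row=LF[8]=1
  step 5: row=1, L[1]='s', prepend. Next row=LF[1]=7
  step 6: row=7, L[7]='o', prepend. Next row=LF[7]=5
  step 7: row=5, L[5]='n', prepend. Next row=LF[5]=4
  step 8: row=4, L[4]='i', prepend. Next row=LF[4]=3
  step 9: row=3, L[3]='d', prepend. Next row=LF[3]=2
Reversed output: dinosaur$

Answer: dinosaur$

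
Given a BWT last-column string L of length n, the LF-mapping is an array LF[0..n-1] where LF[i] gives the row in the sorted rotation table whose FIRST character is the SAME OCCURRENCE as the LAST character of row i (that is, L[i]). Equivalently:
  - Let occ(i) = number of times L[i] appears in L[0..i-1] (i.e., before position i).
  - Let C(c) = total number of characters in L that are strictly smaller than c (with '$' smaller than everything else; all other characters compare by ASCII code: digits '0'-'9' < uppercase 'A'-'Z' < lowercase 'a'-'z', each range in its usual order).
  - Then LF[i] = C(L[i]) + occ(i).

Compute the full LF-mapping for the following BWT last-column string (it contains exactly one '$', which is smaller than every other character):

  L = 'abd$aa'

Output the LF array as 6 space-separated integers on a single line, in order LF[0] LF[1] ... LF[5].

Answer: 1 4 5 0 2 3

Derivation:
Char counts: '$':1, 'a':3, 'b':1, 'd':1
C (first-col start): C('$')=0, C('a')=1, C('b')=4, C('d')=5
L[0]='a': occ=0, LF[0]=C('a')+0=1+0=1
L[1]='b': occ=0, LF[1]=C('b')+0=4+0=4
L[2]='d': occ=0, LF[2]=C('d')+0=5+0=5
L[3]='$': occ=0, LF[3]=C('$')+0=0+0=0
L[4]='a': occ=1, LF[4]=C('a')+1=1+1=2
L[5]='a': occ=2, LF[5]=C('a')+2=1+2=3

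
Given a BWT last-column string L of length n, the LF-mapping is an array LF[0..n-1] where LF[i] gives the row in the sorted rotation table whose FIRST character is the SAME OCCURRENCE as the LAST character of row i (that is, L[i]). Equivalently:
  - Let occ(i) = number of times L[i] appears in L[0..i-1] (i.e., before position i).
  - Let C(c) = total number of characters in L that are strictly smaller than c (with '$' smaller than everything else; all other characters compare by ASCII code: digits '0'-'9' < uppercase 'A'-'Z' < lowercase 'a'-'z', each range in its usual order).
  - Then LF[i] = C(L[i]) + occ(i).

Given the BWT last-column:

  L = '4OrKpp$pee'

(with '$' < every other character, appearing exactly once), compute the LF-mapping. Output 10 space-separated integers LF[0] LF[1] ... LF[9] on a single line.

Answer: 1 3 9 2 6 7 0 8 4 5

Derivation:
Char counts: '$':1, '4':1, 'K':1, 'O':1, 'e':2, 'p':3, 'r':1
C (first-col start): C('$')=0, C('4')=1, C('K')=2, C('O')=3, C('e')=4, C('p')=6, C('r')=9
L[0]='4': occ=0, LF[0]=C('4')+0=1+0=1
L[1]='O': occ=0, LF[1]=C('O')+0=3+0=3
L[2]='r': occ=0, LF[2]=C('r')+0=9+0=9
L[3]='K': occ=0, LF[3]=C('K')+0=2+0=2
L[4]='p': occ=0, LF[4]=C('p')+0=6+0=6
L[5]='p': occ=1, LF[5]=C('p')+1=6+1=7
L[6]='$': occ=0, LF[6]=C('$')+0=0+0=0
L[7]='p': occ=2, LF[7]=C('p')+2=6+2=8
L[8]='e': occ=0, LF[8]=C('e')+0=4+0=4
L[9]='e': occ=1, LF[9]=C('e')+1=4+1=5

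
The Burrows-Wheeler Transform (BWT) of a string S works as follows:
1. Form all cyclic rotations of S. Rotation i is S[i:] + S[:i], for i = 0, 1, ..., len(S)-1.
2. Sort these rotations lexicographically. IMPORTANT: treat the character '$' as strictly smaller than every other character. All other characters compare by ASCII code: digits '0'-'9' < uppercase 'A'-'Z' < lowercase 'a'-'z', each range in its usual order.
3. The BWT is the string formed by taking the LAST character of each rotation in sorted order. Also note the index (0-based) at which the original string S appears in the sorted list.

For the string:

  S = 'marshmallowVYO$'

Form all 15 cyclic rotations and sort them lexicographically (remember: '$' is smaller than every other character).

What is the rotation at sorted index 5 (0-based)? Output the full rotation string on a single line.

Answer: arshmallowVYO$m

Derivation:
All 15 rotations (rotation i = S[i:]+S[:i]):
  rot[0] = marshmallowVYO$
  rot[1] = arshmallowVYO$m
  rot[2] = rshmallowVYO$ma
  rot[3] = shmallowVYO$mar
  rot[4] = hmallowVYO$mars
  rot[5] = mallowVYO$marsh
  rot[6] = allowVYO$marshm
  rot[7] = llowVYO$marshma
  rot[8] = lowVYO$marshmal
  rot[9] = owVYO$marshmall
  rot[10] = wVYO$marshmallo
  rot[11] = VYO$marshmallow
  rot[12] = YO$marshmallowV
  rot[13] = O$marshmallowVY
  rot[14] = $marshmallowVYO
Sorted (with $ < everything):
  sorted[0] = $marshmallowVYO
  sorted[1] = O$marshmallowVY
  sorted[2] = VYO$marshmallow
  sorted[3] = YO$marshmallowV
  sorted[4] = allowVYO$marshm
  sorted[5] = arshmallowVYO$m
  sorted[6] = hmallowVYO$mars
  sorted[7] = llowVYO$marshma
  sorted[8] = lowVYO$marshmal
  sorted[9] = mallowVYO$marsh
  sorted[10] = marshmallowVYO$
  sorted[11] = owVYO$marshmall
  sorted[12] = rshmallowVYO$ma
  sorted[13] = shmallowVYO$mar
  sorted[14] = wVYO$marshmallo
sorted[5] = arshmallowVYO$m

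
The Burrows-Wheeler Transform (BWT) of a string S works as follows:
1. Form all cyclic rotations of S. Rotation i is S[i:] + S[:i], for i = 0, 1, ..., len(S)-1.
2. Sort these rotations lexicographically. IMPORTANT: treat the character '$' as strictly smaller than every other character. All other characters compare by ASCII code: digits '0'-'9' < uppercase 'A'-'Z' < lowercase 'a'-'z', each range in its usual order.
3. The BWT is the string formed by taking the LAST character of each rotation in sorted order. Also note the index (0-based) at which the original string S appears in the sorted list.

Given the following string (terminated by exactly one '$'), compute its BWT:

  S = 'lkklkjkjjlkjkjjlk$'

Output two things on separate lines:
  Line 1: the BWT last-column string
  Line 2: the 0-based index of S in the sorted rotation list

Answer: kkkkkjjljjlllkjjk$
17

Derivation:
All 18 rotations (rotation i = S[i:]+S[:i]):
  rot[0] = lkklkjkjjlkjkjjlk$
  rot[1] = kklkjkjjlkjkjjlk$l
  rot[2] = klkjkjjlkjkjjlk$lk
  rot[3] = lkjkjjlkjkjjlk$lkk
  rot[4] = kjkjjlkjkjjlk$lkkl
  rot[5] = jkjjlkjkjjlk$lkklk
  rot[6] = kjjlkjkjjlk$lkklkj
  rot[7] = jjlkjkjjlk$lkklkjk
  rot[8] = jlkjkjjlk$lkklkjkj
  rot[9] = lkjkjjlk$lkklkjkjj
  rot[10] = kjkjjlk$lkklkjkjjl
  rot[11] = jkjjlk$lkklkjkjjlk
  rot[12] = kjjlk$lkklkjkjjlkj
  rot[13] = jjlk$lkklkjkjjlkjk
  rot[14] = jlk$lkklkjkjjlkjkj
  rot[15] = lk$lkklkjkjjlkjkjj
  rot[16] = k$lkklkjkjjlkjkjjl
  rot[17] = $lkklkjkjjlkjkjjlk
Sorted (with $ < everything):
  sorted[0] = $lkklkjkjjlkjkjjlk  (last char: 'k')
  sorted[1] = jjlk$lkklkjkjjlkjk  (last char: 'k')
  sorted[2] = jjlkjkjjlk$lkklkjk  (last char: 'k')
  sorted[3] = jkjjlk$lkklkjkjjlk  (last char: 'k')
  sorted[4] = jkjjlkjkjjlk$lkklk  (last char: 'k')
  sorted[5] = jlk$lkklkjkjjlkjkj  (last char: 'j')
  sorted[6] = jlkjkjjlk$lkklkjkj  (last char: 'j')
  sorted[7] = k$lkklkjkjjlkjkjjl  (last char: 'l')
  sorted[8] = kjjlk$lkklkjkjjlkj  (last char: 'j')
  sorted[9] = kjjlkjkjjlk$lkklkj  (last char: 'j')
  sorted[10] = kjkjjlk$lkklkjkjjl  (last char: 'l')
  sorted[11] = kjkjjlkjkjjlk$lkkl  (last char: 'l')
  sorted[12] = kklkjkjjlkjkjjlk$l  (last char: 'l')
  sorted[13] = klkjkjjlkjkjjlk$lk  (last char: 'k')
  sorted[14] = lk$lkklkjkjjlkjkjj  (last char: 'j')
  sorted[15] = lkjkjjlk$lkklkjkjj  (last char: 'j')
  sorted[16] = lkjkjjlkjkjjlk$lkk  (last char: 'k')
  sorted[17] = lkklkjkjjlkjkjjlk$  (last char: '$')
Last column: kkkkkjjljjlllkjjk$
Original string S is at sorted index 17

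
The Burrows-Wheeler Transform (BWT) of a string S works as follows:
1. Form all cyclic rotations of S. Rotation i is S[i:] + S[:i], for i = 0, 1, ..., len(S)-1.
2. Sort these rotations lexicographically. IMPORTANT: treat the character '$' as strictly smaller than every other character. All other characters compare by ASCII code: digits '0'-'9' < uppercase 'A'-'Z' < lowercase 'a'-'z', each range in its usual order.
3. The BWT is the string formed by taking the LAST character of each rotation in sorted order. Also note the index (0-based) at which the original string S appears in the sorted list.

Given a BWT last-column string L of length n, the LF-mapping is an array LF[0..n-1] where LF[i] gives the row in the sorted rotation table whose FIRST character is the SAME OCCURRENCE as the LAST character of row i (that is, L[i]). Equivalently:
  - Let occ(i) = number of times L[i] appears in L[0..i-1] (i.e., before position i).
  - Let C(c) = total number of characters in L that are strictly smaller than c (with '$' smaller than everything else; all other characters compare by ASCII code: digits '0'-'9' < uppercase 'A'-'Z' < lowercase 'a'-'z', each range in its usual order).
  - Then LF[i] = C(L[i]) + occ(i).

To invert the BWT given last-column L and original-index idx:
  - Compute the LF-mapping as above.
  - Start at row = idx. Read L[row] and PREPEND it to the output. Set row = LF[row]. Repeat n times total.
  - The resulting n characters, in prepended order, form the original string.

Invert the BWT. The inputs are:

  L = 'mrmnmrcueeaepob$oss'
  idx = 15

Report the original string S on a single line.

Answer: remembranceopossum$

Derivation:
LF mapping: 7 14 8 10 9 15 3 18 4 5 1 6 13 11 2 0 12 16 17
Walk LF starting at row 15, prepending L[row]:
  step 1: row=15, L[15]='$', prepend. Next row=LF[15]=0
  step 2: row=0, L[0]='m', prepend. Next row=LF[0]=7
  step 3: row=7, L[7]='u', prepend. Next row=LF[7]=18
  step 4: row=18, L[18]='s', prepend. Next row=LF[18]=17
  step 5: row=17, L[17]='s', prepend. Next row=LF[17]=16
  step 6: row=16, L[16]='o', prepend. Next row=LF[16]=12
  step 7: row=12, L[12]='p', prepend. Next row=LF[12]=13
  step 8: row=13, L[13]='o', prepend. Next row=LF[13]=11
  step 9: row=11, L[11]='e', prepend. Next row=LF[11]=6
  step 10: row=6, L[6]='c', prepend. Next row=LF[6]=3
  step 11: row=3, L[3]='n', prepend. Next row=LF[3]=10
  step 12: row=10, L[10]='a', prepend. Next row=LF[10]=1
  step 13: row=1, L[1]='r', prepend. Next row=LF[1]=14
  step 14: row=14, L[14]='b', prepend. Next row=LF[14]=2
  step 15: row=2, L[2]='m', prepend. Next row=LF[2]=8
  step 16: row=8, L[8]='e', prepend. Next row=LF[8]=4
  step 17: row=4, L[4]='m', prepend. Next row=LF[4]=9
  step 18: row=9, L[9]='e', prepend. Next row=LF[9]=5
  step 19: row=5, L[5]='r', prepend. Next row=LF[5]=15
Reversed output: remembranceopossum$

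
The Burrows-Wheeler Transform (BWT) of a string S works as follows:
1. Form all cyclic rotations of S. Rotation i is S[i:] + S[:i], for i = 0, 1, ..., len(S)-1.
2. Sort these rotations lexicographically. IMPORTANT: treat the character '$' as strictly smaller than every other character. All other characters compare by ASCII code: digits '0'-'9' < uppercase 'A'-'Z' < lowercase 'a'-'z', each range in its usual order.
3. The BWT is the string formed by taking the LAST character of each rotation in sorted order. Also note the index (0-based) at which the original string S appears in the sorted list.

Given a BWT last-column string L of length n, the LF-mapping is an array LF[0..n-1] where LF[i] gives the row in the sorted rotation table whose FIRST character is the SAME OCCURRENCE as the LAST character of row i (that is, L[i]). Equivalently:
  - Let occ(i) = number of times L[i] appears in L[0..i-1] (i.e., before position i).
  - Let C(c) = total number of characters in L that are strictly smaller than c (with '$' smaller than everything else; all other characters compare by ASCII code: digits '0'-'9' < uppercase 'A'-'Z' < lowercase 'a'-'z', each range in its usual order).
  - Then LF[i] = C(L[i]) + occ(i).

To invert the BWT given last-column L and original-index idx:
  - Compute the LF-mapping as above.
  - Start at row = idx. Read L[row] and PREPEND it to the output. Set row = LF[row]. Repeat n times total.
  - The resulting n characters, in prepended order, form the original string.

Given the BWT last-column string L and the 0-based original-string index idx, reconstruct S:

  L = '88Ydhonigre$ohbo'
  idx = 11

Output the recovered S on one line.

Answer: neighborhoodY88$

Derivation:
LF mapping: 1 2 3 5 8 12 11 10 7 15 6 0 13 9 4 14
Walk LF starting at row 11, prepending L[row]:
  step 1: row=11, L[11]='$', prepend. Next row=LF[11]=0
  step 2: row=0, L[0]='8', prepend. Next row=LF[0]=1
  step 3: row=1, L[1]='8', prepend. Next row=LF[1]=2
  step 4: row=2, L[2]='Y', prepend. Next row=LF[2]=3
  step 5: row=3, L[3]='d', prepend. Next row=LF[3]=5
  step 6: row=5, L[5]='o', prepend. Next row=LF[5]=12
  step 7: row=12, L[12]='o', prepend. Next row=LF[12]=13
  step 8: row=13, L[13]='h', prepend. Next row=LF[13]=9
  step 9: row=9, L[9]='r', prepend. Next row=LF[9]=15
  step 10: row=15, L[15]='o', prepend. Next row=LF[15]=14
  step 11: row=14, L[14]='b', prepend. Next row=LF[14]=4
  step 12: row=4, L[4]='h', prepend. Next row=LF[4]=8
  step 13: row=8, L[8]='g', prepend. Next row=LF[8]=7
  step 14: row=7, L[7]='i', prepend. Next row=LF[7]=10
  step 15: row=10, L[10]='e', prepend. Next row=LF[10]=6
  step 16: row=6, L[6]='n', prepend. Next row=LF[6]=11
Reversed output: neighborhoodY88$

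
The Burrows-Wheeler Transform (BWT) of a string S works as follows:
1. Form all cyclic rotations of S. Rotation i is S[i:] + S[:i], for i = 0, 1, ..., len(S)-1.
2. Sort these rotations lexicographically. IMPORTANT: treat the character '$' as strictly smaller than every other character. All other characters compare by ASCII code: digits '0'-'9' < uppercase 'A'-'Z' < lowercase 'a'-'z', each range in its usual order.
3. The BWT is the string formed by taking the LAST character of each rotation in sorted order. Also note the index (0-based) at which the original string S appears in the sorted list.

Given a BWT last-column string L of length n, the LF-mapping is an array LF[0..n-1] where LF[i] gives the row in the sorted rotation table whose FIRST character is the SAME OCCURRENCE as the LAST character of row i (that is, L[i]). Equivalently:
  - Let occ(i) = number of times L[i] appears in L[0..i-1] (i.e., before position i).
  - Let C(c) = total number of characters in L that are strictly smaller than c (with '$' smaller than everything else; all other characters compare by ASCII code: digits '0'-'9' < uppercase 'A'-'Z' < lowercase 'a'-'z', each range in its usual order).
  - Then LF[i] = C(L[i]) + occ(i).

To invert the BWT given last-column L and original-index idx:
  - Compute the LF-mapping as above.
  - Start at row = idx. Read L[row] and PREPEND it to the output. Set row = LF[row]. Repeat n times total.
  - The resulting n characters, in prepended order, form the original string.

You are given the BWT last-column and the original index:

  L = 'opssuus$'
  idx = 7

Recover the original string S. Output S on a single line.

LF mapping: 1 2 3 4 6 7 5 0
Walk LF starting at row 7, prepending L[row]:
  step 1: row=7, L[7]='$', prepend. Next row=LF[7]=0
  step 2: row=0, L[0]='o', prepend. Next row=LF[0]=1
  step 3: row=1, L[1]='p', prepend. Next row=LF[1]=2
  step 4: row=2, L[2]='s', prepend. Next row=LF[2]=3
  step 5: row=3, L[3]='s', prepend. Next row=LF[3]=4
  step 6: row=4, L[4]='u', prepend. Next row=LF[4]=6
  step 7: row=6, L[6]='s', prepend. Next row=LF[6]=5
  step 8: row=5, L[5]='u', prepend. Next row=LF[5]=7
Reversed output: ususspo$

Answer: ususspo$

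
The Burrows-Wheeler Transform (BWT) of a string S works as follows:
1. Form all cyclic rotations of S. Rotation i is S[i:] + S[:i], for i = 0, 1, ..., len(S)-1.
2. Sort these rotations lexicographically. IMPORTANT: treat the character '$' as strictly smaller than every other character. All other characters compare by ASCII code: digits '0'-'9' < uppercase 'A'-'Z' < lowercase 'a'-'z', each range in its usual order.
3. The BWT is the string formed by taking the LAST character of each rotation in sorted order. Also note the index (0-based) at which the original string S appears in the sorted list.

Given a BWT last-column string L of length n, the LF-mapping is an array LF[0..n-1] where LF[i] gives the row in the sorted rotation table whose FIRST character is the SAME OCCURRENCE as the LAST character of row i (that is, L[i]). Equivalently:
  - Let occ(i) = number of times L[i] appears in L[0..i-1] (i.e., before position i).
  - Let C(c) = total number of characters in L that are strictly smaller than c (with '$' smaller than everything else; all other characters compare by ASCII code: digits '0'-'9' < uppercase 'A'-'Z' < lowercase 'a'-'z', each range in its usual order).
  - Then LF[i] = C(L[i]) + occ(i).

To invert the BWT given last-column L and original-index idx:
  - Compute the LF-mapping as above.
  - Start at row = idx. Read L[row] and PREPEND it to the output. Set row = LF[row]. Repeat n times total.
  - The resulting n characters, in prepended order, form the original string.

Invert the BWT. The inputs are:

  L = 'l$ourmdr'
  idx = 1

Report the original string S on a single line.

Answer: drumrol$

Derivation:
LF mapping: 2 0 4 7 5 3 1 6
Walk LF starting at row 1, prepending L[row]:
  step 1: row=1, L[1]='$', prepend. Next row=LF[1]=0
  step 2: row=0, L[0]='l', prepend. Next row=LF[0]=2
  step 3: row=2, L[2]='o', prepend. Next row=LF[2]=4
  step 4: row=4, L[4]='r', prepend. Next row=LF[4]=5
  step 5: row=5, L[5]='m', prepend. Next row=LF[5]=3
  step 6: row=3, L[3]='u', prepend. Next row=LF[3]=7
  step 7: row=7, L[7]='r', prepend. Next row=LF[7]=6
  step 8: row=6, L[6]='d', prepend. Next row=LF[6]=1
Reversed output: drumrol$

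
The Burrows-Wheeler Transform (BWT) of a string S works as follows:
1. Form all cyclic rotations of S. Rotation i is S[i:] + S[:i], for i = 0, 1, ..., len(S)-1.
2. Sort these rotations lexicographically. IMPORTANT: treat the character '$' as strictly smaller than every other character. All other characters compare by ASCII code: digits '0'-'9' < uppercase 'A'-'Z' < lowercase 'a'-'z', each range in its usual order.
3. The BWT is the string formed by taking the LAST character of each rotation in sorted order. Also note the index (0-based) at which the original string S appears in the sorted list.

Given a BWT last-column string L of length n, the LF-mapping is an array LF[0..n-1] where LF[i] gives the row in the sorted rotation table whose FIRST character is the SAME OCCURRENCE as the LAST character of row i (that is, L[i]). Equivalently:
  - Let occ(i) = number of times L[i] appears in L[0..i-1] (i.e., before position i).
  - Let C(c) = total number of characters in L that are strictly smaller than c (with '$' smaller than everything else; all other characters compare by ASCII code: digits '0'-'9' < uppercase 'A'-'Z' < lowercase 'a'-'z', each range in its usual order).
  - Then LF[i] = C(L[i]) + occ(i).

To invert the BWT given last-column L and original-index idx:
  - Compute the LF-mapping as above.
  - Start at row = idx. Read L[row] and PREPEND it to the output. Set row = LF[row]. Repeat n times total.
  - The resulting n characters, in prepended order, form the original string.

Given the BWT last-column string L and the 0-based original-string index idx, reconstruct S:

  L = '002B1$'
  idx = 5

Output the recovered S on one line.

LF mapping: 1 2 4 5 3 0
Walk LF starting at row 5, prepending L[row]:
  step 1: row=5, L[5]='$', prepend. Next row=LF[5]=0
  step 2: row=0, L[0]='0', prepend. Next row=LF[0]=1
  step 3: row=1, L[1]='0', prepend. Next row=LF[1]=2
  step 4: row=2, L[2]='2', prepend. Next row=LF[2]=4
  step 5: row=4, L[4]='1', prepend. Next row=LF[4]=3
  step 6: row=3, L[3]='B', prepend. Next row=LF[3]=5
Reversed output: B1200$

Answer: B1200$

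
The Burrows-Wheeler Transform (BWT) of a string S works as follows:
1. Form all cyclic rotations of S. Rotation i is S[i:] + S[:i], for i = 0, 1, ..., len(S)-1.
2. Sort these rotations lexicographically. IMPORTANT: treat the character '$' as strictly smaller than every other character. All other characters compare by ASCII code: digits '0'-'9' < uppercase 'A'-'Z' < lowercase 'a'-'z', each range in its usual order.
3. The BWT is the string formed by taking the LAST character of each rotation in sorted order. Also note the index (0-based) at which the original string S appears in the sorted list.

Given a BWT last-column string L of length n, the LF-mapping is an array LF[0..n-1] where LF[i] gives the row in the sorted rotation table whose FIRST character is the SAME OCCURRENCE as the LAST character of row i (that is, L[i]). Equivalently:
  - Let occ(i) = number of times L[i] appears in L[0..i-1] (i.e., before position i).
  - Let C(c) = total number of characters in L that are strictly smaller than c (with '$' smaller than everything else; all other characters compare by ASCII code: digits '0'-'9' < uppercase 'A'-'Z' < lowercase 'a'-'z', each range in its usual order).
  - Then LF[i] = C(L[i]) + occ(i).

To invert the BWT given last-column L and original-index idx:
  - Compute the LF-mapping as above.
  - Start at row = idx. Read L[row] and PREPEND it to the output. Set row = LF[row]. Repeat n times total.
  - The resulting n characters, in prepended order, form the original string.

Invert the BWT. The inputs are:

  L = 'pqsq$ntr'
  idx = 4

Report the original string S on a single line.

LF mapping: 2 3 6 4 0 1 7 5
Walk LF starting at row 4, prepending L[row]:
  step 1: row=4, L[4]='$', prepend. Next row=LF[4]=0
  step 2: row=0, L[0]='p', prepend. Next row=LF[0]=2
  step 3: row=2, L[2]='s', prepend. Next row=LF[2]=6
  step 4: row=6, L[6]='t', prepend. Next row=LF[6]=7
  step 5: row=7, L[7]='r', prepend. Next row=LF[7]=5
  step 6: row=5, L[5]='n', prepend. Next row=LF[5]=1
  step 7: row=1, L[1]='q', prepend. Next row=LF[1]=3
  step 8: row=3, L[3]='q', prepend. Next row=LF[3]=4
Reversed output: qqnrtsp$

Answer: qqnrtsp$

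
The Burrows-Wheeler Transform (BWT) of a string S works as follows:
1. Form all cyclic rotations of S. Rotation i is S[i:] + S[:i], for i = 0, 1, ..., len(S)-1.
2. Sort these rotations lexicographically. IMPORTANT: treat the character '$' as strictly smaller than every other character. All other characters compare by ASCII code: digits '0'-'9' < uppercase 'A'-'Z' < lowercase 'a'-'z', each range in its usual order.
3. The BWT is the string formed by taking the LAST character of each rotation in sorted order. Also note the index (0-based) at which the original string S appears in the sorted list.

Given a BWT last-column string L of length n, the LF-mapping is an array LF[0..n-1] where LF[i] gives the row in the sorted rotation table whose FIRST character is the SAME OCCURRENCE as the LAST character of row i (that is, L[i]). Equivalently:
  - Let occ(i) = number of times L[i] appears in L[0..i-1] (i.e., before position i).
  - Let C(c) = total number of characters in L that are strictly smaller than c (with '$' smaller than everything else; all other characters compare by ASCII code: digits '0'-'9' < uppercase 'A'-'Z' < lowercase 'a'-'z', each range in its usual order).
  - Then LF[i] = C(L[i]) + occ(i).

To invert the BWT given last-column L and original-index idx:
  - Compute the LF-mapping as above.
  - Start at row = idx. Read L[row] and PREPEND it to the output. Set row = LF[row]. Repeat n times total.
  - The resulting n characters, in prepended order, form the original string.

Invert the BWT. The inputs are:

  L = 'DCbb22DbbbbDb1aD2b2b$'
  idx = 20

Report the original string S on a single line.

Answer: bbbDbDC1b22bb22bDabD$

Derivation:
LF mapping: 7 6 12 13 2 3 8 14 15 16 17 9 18 1 11 10 4 19 5 20 0
Walk LF starting at row 20, prepending L[row]:
  step 1: row=20, L[20]='$', prepend. Next row=LF[20]=0
  step 2: row=0, L[0]='D', prepend. Next row=LF[0]=7
  step 3: row=7, L[7]='b', prepend. Next row=LF[7]=14
  step 4: row=14, L[14]='a', prepend. Next row=LF[14]=11
  step 5: row=11, L[11]='D', prepend. Next row=LF[11]=9
  step 6: row=9, L[9]='b', prepend. Next row=LF[9]=16
  step 7: row=16, L[16]='2', prepend. Next row=LF[16]=4
  step 8: row=4, L[4]='2', prepend. Next row=LF[4]=2
  step 9: row=2, L[2]='b', prepend. Next row=LF[2]=12
  step 10: row=12, L[12]='b', prepend. Next row=LF[12]=18
  step 11: row=18, L[18]='2', prepend. Next row=LF[18]=5
  step 12: row=5, L[5]='2', prepend. Next row=LF[5]=3
  step 13: row=3, L[3]='b', prepend. Next row=LF[3]=13
  step 14: row=13, L[13]='1', prepend. Next row=LF[13]=1
  step 15: row=1, L[1]='C', prepend. Next row=LF[1]=6
  step 16: row=6, L[6]='D', prepend. Next row=LF[6]=8
  step 17: row=8, L[8]='b', prepend. Next row=LF[8]=15
  step 18: row=15, L[15]='D', prepend. Next row=LF[15]=10
  step 19: row=10, L[10]='b', prepend. Next row=LF[10]=17
  step 20: row=17, L[17]='b', prepend. Next row=LF[17]=19
  step 21: row=19, L[19]='b', prepend. Next row=LF[19]=20
Reversed output: bbbDbDC1b22bb22bDabD$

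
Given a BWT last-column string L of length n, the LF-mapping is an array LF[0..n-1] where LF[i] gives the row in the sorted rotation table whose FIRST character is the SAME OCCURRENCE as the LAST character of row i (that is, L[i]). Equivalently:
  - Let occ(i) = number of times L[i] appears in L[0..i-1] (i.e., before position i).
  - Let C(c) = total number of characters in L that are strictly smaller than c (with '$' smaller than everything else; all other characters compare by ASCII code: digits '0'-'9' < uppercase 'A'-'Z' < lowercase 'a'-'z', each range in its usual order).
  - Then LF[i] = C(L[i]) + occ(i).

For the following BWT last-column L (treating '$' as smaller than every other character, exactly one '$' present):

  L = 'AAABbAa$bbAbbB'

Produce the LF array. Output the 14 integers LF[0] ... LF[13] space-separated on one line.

Answer: 1 2 3 6 9 4 8 0 10 11 5 12 13 7

Derivation:
Char counts: '$':1, 'A':5, 'B':2, 'a':1, 'b':5
C (first-col start): C('$')=0, C('A')=1, C('B')=6, C('a')=8, C('b')=9
L[0]='A': occ=0, LF[0]=C('A')+0=1+0=1
L[1]='A': occ=1, LF[1]=C('A')+1=1+1=2
L[2]='A': occ=2, LF[2]=C('A')+2=1+2=3
L[3]='B': occ=0, LF[3]=C('B')+0=6+0=6
L[4]='b': occ=0, LF[4]=C('b')+0=9+0=9
L[5]='A': occ=3, LF[5]=C('A')+3=1+3=4
L[6]='a': occ=0, LF[6]=C('a')+0=8+0=8
L[7]='$': occ=0, LF[7]=C('$')+0=0+0=0
L[8]='b': occ=1, LF[8]=C('b')+1=9+1=10
L[9]='b': occ=2, LF[9]=C('b')+2=9+2=11
L[10]='A': occ=4, LF[10]=C('A')+4=1+4=5
L[11]='b': occ=3, LF[11]=C('b')+3=9+3=12
L[12]='b': occ=4, LF[12]=C('b')+4=9+4=13
L[13]='B': occ=1, LF[13]=C('B')+1=6+1=7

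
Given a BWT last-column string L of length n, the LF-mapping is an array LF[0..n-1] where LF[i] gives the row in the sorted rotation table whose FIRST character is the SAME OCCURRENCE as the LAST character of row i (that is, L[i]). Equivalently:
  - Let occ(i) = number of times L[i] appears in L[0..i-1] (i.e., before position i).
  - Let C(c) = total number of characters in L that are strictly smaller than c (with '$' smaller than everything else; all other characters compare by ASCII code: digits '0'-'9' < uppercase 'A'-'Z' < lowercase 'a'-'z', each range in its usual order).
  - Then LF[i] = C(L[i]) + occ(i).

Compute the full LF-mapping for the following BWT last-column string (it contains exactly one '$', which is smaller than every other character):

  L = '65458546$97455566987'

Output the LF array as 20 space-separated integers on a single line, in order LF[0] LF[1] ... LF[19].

Answer: 10 4 1 5 16 6 2 11 0 18 14 3 7 8 9 12 13 19 17 15

Derivation:
Char counts: '$':1, '4':3, '5':6, '6':4, '7':2, '8':2, '9':2
C (first-col start): C('$')=0, C('4')=1, C('5')=4, C('6')=10, C('7')=14, C('8')=16, C('9')=18
L[0]='6': occ=0, LF[0]=C('6')+0=10+0=10
L[1]='5': occ=0, LF[1]=C('5')+0=4+0=4
L[2]='4': occ=0, LF[2]=C('4')+0=1+0=1
L[3]='5': occ=1, LF[3]=C('5')+1=4+1=5
L[4]='8': occ=0, LF[4]=C('8')+0=16+0=16
L[5]='5': occ=2, LF[5]=C('5')+2=4+2=6
L[6]='4': occ=1, LF[6]=C('4')+1=1+1=2
L[7]='6': occ=1, LF[7]=C('6')+1=10+1=11
L[8]='$': occ=0, LF[8]=C('$')+0=0+0=0
L[9]='9': occ=0, LF[9]=C('9')+0=18+0=18
L[10]='7': occ=0, LF[10]=C('7')+0=14+0=14
L[11]='4': occ=2, LF[11]=C('4')+2=1+2=3
L[12]='5': occ=3, LF[12]=C('5')+3=4+3=7
L[13]='5': occ=4, LF[13]=C('5')+4=4+4=8
L[14]='5': occ=5, LF[14]=C('5')+5=4+5=9
L[15]='6': occ=2, LF[15]=C('6')+2=10+2=12
L[16]='6': occ=3, LF[16]=C('6')+3=10+3=13
L[17]='9': occ=1, LF[17]=C('9')+1=18+1=19
L[18]='8': occ=1, LF[18]=C('8')+1=16+1=17
L[19]='7': occ=1, LF[19]=C('7')+1=14+1=15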